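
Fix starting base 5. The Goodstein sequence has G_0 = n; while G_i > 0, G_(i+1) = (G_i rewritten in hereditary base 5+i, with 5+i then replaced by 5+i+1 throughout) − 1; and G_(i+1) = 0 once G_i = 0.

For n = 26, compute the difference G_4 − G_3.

5

step 0: 26 = 5^2 + 1; sub 6 for 5: 6^2 + 1; = 37; G_1 = 37−1 = 36
step 1: 36 = 6^2; sub 7 for 6: 7^2; = 49; G_2 = 49−1 = 48
step 2: 48 = 6·7 + 6; sub 8 for 7: 6·8 + 6; = 54; G_3 = 54−1 = 53
step 3: 53 = 6·8 + 5; sub 9 for 8: 6·9 + 5; = 59; G_4 = 59−1 = 58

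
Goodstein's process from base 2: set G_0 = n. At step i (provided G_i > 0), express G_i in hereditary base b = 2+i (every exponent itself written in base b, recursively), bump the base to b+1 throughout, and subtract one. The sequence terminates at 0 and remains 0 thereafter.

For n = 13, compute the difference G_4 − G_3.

step 0: 13 = 2^(2 + 1) + 2^2 + 1; sub 3 for 2: 3^(3 + 1) + 3^3 + 1; = 109; G_1 = 109−1 = 108
step 1: 108 = 3^(3 + 1) + 3^3; sub 4 for 3: 4^(4 + 1) + 4^4; = 1280; G_2 = 1280−1 = 1279
step 2: 1279 = 4^(4 + 1) + 3·4^3 + 3·4^2 + 3·4 + 3; sub 5 for 4: 5^(5 + 1) + 3·5^3 + 3·5^2 + 3·5 + 3; = 16093; G_3 = 16093−1 = 16092
step 3: 16092 = 5^(5 + 1) + 3·5^3 + 3·5^2 + 3·5 + 2; sub 6 for 5: 6^(6 + 1) + 3·6^3 + 3·6^2 + 3·6 + 2; = 280712; G_4 = 280712−1 = 280711

264619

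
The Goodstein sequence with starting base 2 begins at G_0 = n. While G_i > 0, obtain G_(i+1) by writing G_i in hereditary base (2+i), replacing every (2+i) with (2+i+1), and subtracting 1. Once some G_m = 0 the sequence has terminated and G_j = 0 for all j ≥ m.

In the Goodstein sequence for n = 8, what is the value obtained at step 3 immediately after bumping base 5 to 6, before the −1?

93396

step 0: 8 = 2^(2 + 1); sub 3 for 2: 3^(3 + 1); = 81; G_1 = 81−1 = 80
step 1: 80 = 2·3^3 + 2·3^2 + 2·3 + 2; sub 4 for 3: 2·4^4 + 2·4^2 + 2·4 + 2; = 554; G_2 = 554−1 = 553
step 2: 553 = 2·4^4 + 2·4^2 + 2·4 + 1; sub 5 for 4: 2·5^5 + 2·5^2 + 2·5 + 1; = 6311; G_3 = 6311−1 = 6310
step 3: 6310 = 2·5^5 + 2·5^2 + 2·5; sub 6 for 5: 2·6^6 + 2·6^2 + 2·6; = 93396; G_4 = 93396−1 = 93395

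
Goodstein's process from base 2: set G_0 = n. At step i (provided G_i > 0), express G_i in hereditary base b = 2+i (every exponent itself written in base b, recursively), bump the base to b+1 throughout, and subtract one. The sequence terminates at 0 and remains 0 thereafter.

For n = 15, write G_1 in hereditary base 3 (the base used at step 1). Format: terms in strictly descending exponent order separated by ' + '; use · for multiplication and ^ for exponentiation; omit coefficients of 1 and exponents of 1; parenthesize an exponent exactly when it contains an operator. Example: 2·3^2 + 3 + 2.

G_0 = 15. HB_2(15) = 2^(2 + 1) + 2^2 + 2 + 1. Bump = 112. G_1 = 111.
G_1 = 111. HB_3(111) = 3^(3 + 1) + 3^3 + 3. Bump = 1284. G_2 = 1283.

3^(3 + 1) + 3^3 + 3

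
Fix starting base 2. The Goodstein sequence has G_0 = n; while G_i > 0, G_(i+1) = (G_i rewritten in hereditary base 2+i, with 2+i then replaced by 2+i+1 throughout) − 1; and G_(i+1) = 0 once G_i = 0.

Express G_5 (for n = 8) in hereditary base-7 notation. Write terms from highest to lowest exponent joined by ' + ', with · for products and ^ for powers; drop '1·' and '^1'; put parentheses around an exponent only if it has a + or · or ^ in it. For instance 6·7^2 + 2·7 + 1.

i=0: 8 = 2^(2 + 1) (b=2); 2→3: 3^(3 + 1) = 81; 81−1 = 80
i=1: 80 = 2·3^3 + 2·3^2 + 2·3 + 2 (b=3); 3→4: 2·4^4 + 2·4^2 + 2·4 + 2 = 554; 554−1 = 553
i=2: 553 = 2·4^4 + 2·4^2 + 2·4 + 1 (b=4); 4→5: 2·5^5 + 2·5^2 + 2·5 + 1 = 6311; 6311−1 = 6310
i=3: 6310 = 2·5^5 + 2·5^2 + 2·5 (b=5); 5→6: 2·6^6 + 2·6^2 + 2·6 = 93396; 93396−1 = 93395
i=4: 93395 = 2·6^6 + 2·6^2 + 6 + 5 (b=6); 6→7: 2·7^7 + 2·7^2 + 7 + 5 = 1647196; 1647196−1 = 1647195
i=5: 1647195 = 2·7^7 + 2·7^2 + 7 + 4 (b=7); 7→8: 2·8^8 + 2·8^2 + 8 + 4 = 33554572; 33554572−1 = 33554571

2·7^7 + 2·7^2 + 7 + 4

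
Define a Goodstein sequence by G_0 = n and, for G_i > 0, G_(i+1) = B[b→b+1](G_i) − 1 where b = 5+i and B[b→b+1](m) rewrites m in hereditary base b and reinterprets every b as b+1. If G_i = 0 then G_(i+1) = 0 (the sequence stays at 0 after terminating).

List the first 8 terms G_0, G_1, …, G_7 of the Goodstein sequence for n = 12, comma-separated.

12, 13, 14, 15, 15, 15, 15, 15

i=0: 12 = 2·5 + 2 (b=5); 5→6: 2·6 + 2 = 14; 14−1 = 13
i=1: 13 = 2·6 + 1 (b=6); 6→7: 2·7 + 1 = 15; 15−1 = 14
i=2: 14 = 2·7 (b=7); 7→8: 2·8 = 16; 16−1 = 15
i=3: 15 = 8 + 7 (b=8); 8→9: 9 + 7 = 16; 16−1 = 15
i=4: 15 = 9 + 6 (b=9); 9→10: 10 + 6 = 16; 16−1 = 15
i=5: 15 = 10 + 5 (b=10); 10→11: 11 + 5 = 16; 16−1 = 15
i=6: 15 = 11 + 4 (b=11); 11→12: 12 + 4 = 16; 16−1 = 15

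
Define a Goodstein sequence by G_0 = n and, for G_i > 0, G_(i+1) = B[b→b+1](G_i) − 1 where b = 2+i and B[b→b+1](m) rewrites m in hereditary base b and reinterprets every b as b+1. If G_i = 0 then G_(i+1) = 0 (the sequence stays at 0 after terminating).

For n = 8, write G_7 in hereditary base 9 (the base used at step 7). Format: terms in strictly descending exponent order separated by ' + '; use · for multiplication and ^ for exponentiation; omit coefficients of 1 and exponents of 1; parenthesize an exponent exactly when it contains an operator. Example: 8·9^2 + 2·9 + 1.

G_0 = 8. HB_2(8) = 2^(2 + 1). Bump = 81. G_1 = 80.
G_1 = 80. HB_3(80) = 2·3^3 + 2·3^2 + 2·3 + 2. Bump = 554. G_2 = 553.
G_2 = 553. HB_4(553) = 2·4^4 + 2·4^2 + 2·4 + 1. Bump = 6311. G_3 = 6310.
G_3 = 6310. HB_5(6310) = 2·5^5 + 2·5^2 + 2·5. Bump = 93396. G_4 = 93395.
G_4 = 93395. HB_6(93395) = 2·6^6 + 2·6^2 + 6 + 5. Bump = 1647196. G_5 = 1647195.
G_5 = 1647195. HB_7(1647195) = 2·7^7 + 2·7^2 + 7 + 4. Bump = 33554572. G_6 = 33554571.
G_6 = 33554571. HB_8(33554571) = 2·8^8 + 2·8^2 + 8 + 3. Bump = 774841152. G_7 = 774841151.
G_7 = 774841151. HB_9(774841151) = 2·9^9 + 2·9^2 + 9 + 2. Bump = 20000000212. G_8 = 20000000211.

2·9^9 + 2·9^2 + 9 + 2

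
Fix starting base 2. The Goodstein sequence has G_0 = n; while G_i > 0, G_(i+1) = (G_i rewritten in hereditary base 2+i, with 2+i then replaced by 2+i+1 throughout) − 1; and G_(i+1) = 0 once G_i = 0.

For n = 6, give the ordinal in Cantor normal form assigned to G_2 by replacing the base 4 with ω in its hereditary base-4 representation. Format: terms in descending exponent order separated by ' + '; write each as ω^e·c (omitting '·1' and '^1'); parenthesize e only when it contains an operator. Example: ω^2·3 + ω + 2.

G_0 = 6. HB_2(6) = 2^2 + 2. Bump = 30. G_1 = 29.
G_1 = 29. HB_3(29) = 3^3 + 2. Bump = 258. G_2 = 257.
G_2 = 257. HB_4(257) = 4^4 + 1. Bump = 3126. G_3 = 3125.

ω^ω + 1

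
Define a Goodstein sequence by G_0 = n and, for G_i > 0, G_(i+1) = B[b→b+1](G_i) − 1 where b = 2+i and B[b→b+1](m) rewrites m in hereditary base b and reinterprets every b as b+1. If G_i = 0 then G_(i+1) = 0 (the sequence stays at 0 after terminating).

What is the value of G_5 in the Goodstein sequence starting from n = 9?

2471826

i=0: 9 = 2^(2 + 1) + 1 (b=2); 2→3: 3^(3 + 1) + 1 = 82; 82−1 = 81
i=1: 81 = 3^(3 + 1) (b=3); 3→4: 4^(4 + 1) = 1024; 1024−1 = 1023
i=2: 1023 = 3·4^4 + 3·4^3 + 3·4^2 + 3·4 + 3 (b=4); 4→5: 3·5^5 + 3·5^3 + 3·5^2 + 3·5 + 3 = 9843; 9843−1 = 9842
i=3: 9842 = 3·5^5 + 3·5^3 + 3·5^2 + 3·5 + 2 (b=5); 5→6: 3·6^6 + 3·6^3 + 3·6^2 + 3·6 + 2 = 140744; 140744−1 = 140743
i=4: 140743 = 3·6^6 + 3·6^3 + 3·6^2 + 3·6 + 1 (b=6); 6→7: 3·7^7 + 3·7^3 + 3·7^2 + 3·7 + 1 = 2471827; 2471827−1 = 2471826
i=5: 2471826 = 3·7^7 + 3·7^3 + 3·7^2 + 3·7 (b=7); 7→8: 3·8^8 + 3·8^3 + 3·8^2 + 3·8 = 50333400; 50333400−1 = 50333399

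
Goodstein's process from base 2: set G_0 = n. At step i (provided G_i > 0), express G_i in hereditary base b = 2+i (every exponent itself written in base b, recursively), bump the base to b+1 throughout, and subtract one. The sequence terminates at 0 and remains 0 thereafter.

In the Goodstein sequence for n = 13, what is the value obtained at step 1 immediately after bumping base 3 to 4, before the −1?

i=0: 13 = 2^(2 + 1) + 2^2 + 1 (b=2); 2→3: 3^(3 + 1) + 3^3 + 1 = 109; 109−1 = 108
i=1: 108 = 3^(3 + 1) + 3^3 (b=3); 3→4: 4^(4 + 1) + 4^4 = 1280; 1280−1 = 1279

1280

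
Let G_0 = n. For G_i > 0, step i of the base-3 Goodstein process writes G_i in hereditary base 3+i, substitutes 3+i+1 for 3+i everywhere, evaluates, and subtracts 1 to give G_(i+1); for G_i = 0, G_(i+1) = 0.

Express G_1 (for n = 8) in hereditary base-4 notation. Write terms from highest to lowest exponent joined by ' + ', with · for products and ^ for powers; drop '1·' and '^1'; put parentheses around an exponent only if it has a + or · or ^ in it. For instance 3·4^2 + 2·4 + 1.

G_0 = 8. HB_3(8) = 2·3 + 2. Bump = 10. G_1 = 9.
G_1 = 9. HB_4(9) = 2·4 + 1. Bump = 11. G_2 = 10.

2·4 + 1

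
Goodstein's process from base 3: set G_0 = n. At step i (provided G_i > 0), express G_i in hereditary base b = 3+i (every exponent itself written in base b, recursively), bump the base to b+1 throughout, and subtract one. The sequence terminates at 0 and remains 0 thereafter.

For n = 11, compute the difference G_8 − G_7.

base 3: 11 = 3^2 + 2; at 4: 4^2 + 2 = 18; next = 17
base 4: 17 = 4^2 + 1; at 5: 5^2 + 1 = 26; next = 25
base 5: 25 = 5^2; at 6: 6^2 = 36; next = 35
base 6: 35 = 5·6 + 5; at 7: 5·7 + 5 = 40; next = 39
base 7: 39 = 5·7 + 4; at 8: 5·8 + 4 = 44; next = 43
base 8: 43 = 5·8 + 3; at 9: 5·9 + 3 = 48; next = 47
base 9: 47 = 5·9 + 2; at 10: 5·10 + 2 = 52; next = 51
base 10: 51 = 5·10 + 1; at 11: 5·11 + 1 = 56; next = 55

4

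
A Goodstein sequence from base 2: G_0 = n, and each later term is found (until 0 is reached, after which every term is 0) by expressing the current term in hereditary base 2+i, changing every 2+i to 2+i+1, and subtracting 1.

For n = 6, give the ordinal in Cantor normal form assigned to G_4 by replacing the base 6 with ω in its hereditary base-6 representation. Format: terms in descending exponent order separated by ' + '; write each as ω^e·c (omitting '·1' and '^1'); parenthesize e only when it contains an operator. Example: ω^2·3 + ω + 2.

step 0: 6 = 2^2 + 2; sub 3 for 2: 3^3 + 3; = 30; G_1 = 30−1 = 29
step 1: 29 = 3^3 + 2; sub 4 for 3: 4^4 + 2; = 258; G_2 = 258−1 = 257
step 2: 257 = 4^4 + 1; sub 5 for 4: 5^5 + 1; = 3126; G_3 = 3126−1 = 3125
step 3: 3125 = 5^5; sub 6 for 5: 6^6; = 46656; G_4 = 46656−1 = 46655
step 4: 46655 = 5·6^5 + 5·6^4 + 5·6^3 + 5·6^2 + 5·6 + 5; sub 7 for 6: 5·7^5 + 5·7^4 + 5·7^3 + 5·7^2 + 5·7 + 5; = 98040; G_5 = 98040−1 = 98039

ω^5·5 + ω^4·5 + ω^3·5 + ω^2·5 + ω·5 + 5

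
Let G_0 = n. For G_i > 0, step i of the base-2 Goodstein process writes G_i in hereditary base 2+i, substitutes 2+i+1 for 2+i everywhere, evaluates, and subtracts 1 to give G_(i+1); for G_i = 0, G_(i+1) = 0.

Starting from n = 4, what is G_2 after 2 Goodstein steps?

41

4 —HB2→ 2^2 —bump→ 3^3 = 27 —(−1)→ 26
26 —HB3→ 2·3^2 + 2·3 + 2 —bump→ 2·4^2 + 2·4 + 2 = 42 —(−1)→ 41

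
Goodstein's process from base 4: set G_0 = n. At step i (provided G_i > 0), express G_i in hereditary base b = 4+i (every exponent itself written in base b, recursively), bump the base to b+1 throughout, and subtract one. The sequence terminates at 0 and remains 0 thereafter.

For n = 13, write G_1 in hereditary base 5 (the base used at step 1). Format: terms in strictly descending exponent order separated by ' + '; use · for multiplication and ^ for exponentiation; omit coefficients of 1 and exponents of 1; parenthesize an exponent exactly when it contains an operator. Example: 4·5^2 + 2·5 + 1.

3·5

(0) 13|_4 = 3·4 + 1 ↦ 3·5 + 1|_5 = 16 ⇒ 15
(1) 15|_5 = 3·5 ↦ 3·6|_6 = 18 ⇒ 17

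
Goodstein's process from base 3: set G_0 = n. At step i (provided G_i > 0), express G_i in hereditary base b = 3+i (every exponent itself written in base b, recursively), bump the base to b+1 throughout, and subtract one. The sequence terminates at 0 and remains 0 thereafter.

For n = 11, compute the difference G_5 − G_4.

4

11 —HB3→ 3^2 + 2 —bump→ 4^2 + 2 = 18 —(−1)→ 17
17 —HB4→ 4^2 + 1 —bump→ 5^2 + 1 = 26 —(−1)→ 25
25 —HB5→ 5^2 —bump→ 6^2 = 36 —(−1)→ 35
35 —HB6→ 5·6 + 5 —bump→ 5·7 + 5 = 40 —(−1)→ 39
39 —HB7→ 5·7 + 4 —bump→ 5·8 + 4 = 44 —(−1)→ 43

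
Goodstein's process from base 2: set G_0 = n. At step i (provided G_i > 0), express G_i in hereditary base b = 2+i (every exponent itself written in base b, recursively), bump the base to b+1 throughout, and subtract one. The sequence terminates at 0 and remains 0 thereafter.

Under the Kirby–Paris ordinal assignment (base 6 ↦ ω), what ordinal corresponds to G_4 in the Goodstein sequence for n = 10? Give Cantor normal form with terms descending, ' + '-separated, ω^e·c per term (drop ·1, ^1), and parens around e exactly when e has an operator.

ω^ω·5 + ω^5·5 + ω^4·5 + ω^3·5 + ω^2·5 + ω·5 + 5

base 2: 10 = 2^(2 + 1) + 2; at 3: 3^(3 + 1) + 3 = 84; next = 83
base 3: 83 = 3^(3 + 1) + 2; at 4: 4^(4 + 1) + 2 = 1026; next = 1025
base 4: 1025 = 4^(4 + 1) + 1; at 5: 5^(5 + 1) + 1 = 15626; next = 15625
base 5: 15625 = 5^(5 + 1); at 6: 6^(6 + 1) = 279936; next = 279935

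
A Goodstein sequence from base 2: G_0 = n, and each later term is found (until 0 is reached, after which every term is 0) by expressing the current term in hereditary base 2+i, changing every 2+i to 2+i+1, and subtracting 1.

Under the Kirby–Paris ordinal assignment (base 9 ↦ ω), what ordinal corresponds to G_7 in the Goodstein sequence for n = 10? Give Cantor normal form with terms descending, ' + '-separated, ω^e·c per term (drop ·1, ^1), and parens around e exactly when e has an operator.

ω^ω·5 + ω^5·5 + ω^4·5 + ω^3·5 + ω^2·5 + ω·5 + 2

step 0: 10 = 2^(2 + 1) + 2; sub 3 for 2: 3^(3 + 1) + 3; = 84; G_1 = 84−1 = 83
step 1: 83 = 3^(3 + 1) + 2; sub 4 for 3: 4^(4 + 1) + 2; = 1026; G_2 = 1026−1 = 1025
step 2: 1025 = 4^(4 + 1) + 1; sub 5 for 4: 5^(5 + 1) + 1; = 15626; G_3 = 15626−1 = 15625
step 3: 15625 = 5^(5 + 1); sub 6 for 5: 6^(6 + 1); = 279936; G_4 = 279936−1 = 279935
step 4: 279935 = 5·6^6 + 5·6^5 + 5·6^4 + 5·6^3 + 5·6^2 + 5·6 + 5; sub 7 for 6: 5·7^7 + 5·7^5 + 5·7^4 + 5·7^3 + 5·7^2 + 5·7 + 5; = 4215755; G_5 = 4215755−1 = 4215754
step 5: 4215754 = 5·7^7 + 5·7^5 + 5·7^4 + 5·7^3 + 5·7^2 + 5·7 + 4; sub 8 for 7: 5·8^8 + 5·8^5 + 5·8^4 + 5·8^3 + 5·8^2 + 5·8 + 4; = 84073324; G_6 = 84073324−1 = 84073323
step 6: 84073323 = 5·8^8 + 5·8^5 + 5·8^4 + 5·8^3 + 5·8^2 + 5·8 + 3; sub 9 for 8: 5·9^9 + 5·9^5 + 5·9^4 + 5·9^3 + 5·9^2 + 5·9 + 3; = 1937434593; G_7 = 1937434593−1 = 1937434592
step 7: 1937434592 = 5·9^9 + 5·9^5 + 5·9^4 + 5·9^3 + 5·9^2 + 5·9 + 2; sub 10 for 9: 5·10^10 + 5·10^5 + 5·10^4 + 5·10^3 + 5·10^2 + 5·10 + 2; = 50000555552; G_8 = 50000555552−1 = 50000555551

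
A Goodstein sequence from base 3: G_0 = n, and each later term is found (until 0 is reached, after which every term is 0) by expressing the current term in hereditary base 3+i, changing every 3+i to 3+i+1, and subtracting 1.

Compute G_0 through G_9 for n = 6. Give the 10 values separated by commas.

6, 7, 7, 7, 7, 7, 6, 5, 4, 3

step 0: 6 = 2·3; sub 4 for 3: 2·4; = 8; G_1 = 8−1 = 7
step 1: 7 = 4 + 3; sub 5 for 4: 5 + 3; = 8; G_2 = 8−1 = 7
step 2: 7 = 5 + 2; sub 6 for 5: 6 + 2; = 8; G_3 = 8−1 = 7
step 3: 7 = 6 + 1; sub 7 for 6: 7 + 1; = 8; G_4 = 8−1 = 7
step 4: 7 = 7; sub 8 for 7: 8; = 8; G_5 = 8−1 = 7
step 5: 7 = 7; sub 9 for 8: 7; = 7; G_6 = 7−1 = 6
step 6: 6 = 6; sub 10 for 9: 6; = 6; G_7 = 6−1 = 5
step 7: 5 = 5; sub 11 for 10: 5; = 5; G_8 = 5−1 = 4
step 8: 4 = 4; sub 12 for 11: 4; = 4; G_9 = 4−1 = 3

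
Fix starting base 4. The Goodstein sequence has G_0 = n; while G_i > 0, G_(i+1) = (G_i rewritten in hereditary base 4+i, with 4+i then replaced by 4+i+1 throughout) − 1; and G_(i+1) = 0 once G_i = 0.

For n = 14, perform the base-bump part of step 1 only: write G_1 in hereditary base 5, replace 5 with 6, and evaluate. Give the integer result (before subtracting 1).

19

[0] 14 ≡ 3·4 + 2 (base 4). Lift 5: 17. −1: 16.
[1] 16 ≡ 3·5 + 1 (base 5). Lift 6: 19. −1: 18.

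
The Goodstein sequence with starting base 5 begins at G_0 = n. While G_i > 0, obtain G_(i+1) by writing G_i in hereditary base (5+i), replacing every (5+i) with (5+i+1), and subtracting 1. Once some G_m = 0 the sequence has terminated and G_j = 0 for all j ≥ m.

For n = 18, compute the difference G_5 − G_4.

i=0: 18 = 3·5 + 3 (b=5); 5→6: 3·6 + 3 = 21; 21−1 = 20
i=1: 20 = 3·6 + 2 (b=6); 6→7: 3·7 + 2 = 23; 23−1 = 22
i=2: 22 = 3·7 + 1 (b=7); 7→8: 3·8 + 1 = 25; 25−1 = 24
i=3: 24 = 3·8 (b=8); 8→9: 3·9 = 27; 27−1 = 26
i=4: 26 = 2·9 + 8 (b=9); 9→10: 2·10 + 8 = 28; 28−1 = 27

1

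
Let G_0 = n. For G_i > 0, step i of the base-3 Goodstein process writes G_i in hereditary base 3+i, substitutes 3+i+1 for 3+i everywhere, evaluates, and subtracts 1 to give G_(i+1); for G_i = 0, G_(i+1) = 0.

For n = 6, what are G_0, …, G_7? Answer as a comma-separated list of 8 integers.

6, 7, 7, 7, 7, 7, 6, 5

(0) 6|_3 = 2·3 ↦ 2·4|_4 = 8 ⇒ 7
(1) 7|_4 = 4 + 3 ↦ 5 + 3|_5 = 8 ⇒ 7
(2) 7|_5 = 5 + 2 ↦ 6 + 2|_6 = 8 ⇒ 7
(3) 7|_6 = 6 + 1 ↦ 7 + 1|_7 = 8 ⇒ 7
(4) 7|_7 = 7 ↦ 8|_8 = 8 ⇒ 7
(5) 7|_8 = 7 ↦ 7|_9 = 7 ⇒ 6
(6) 6|_9 = 6 ↦ 6|_10 = 6 ⇒ 5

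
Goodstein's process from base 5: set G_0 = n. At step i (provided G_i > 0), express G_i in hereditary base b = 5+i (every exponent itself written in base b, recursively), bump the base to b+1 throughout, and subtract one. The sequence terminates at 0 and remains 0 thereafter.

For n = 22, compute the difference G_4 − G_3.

i=0: 22 = 4·5 + 2 (b=5); 5→6: 4·6 + 2 = 26; 26−1 = 25
i=1: 25 = 4·6 + 1 (b=6); 6→7: 4·7 + 1 = 29; 29−1 = 28
i=2: 28 = 4·7 (b=7); 7→8: 4·8 = 32; 32−1 = 31
i=3: 31 = 3·8 + 7 (b=8); 8→9: 3·9 + 7 = 34; 34−1 = 33

2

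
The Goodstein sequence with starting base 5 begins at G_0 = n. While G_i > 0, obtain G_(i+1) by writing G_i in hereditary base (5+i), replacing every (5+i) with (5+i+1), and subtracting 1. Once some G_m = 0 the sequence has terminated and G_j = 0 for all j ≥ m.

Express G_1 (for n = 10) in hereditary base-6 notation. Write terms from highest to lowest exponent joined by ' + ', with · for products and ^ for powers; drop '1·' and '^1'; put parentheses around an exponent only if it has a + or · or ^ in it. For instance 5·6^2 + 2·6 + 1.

6 + 5

10 —HB5→ 2·5 —bump→ 2·6 = 12 —(−1)→ 11
11 —HB6→ 6 + 5 —bump→ 7 + 5 = 12 —(−1)→ 11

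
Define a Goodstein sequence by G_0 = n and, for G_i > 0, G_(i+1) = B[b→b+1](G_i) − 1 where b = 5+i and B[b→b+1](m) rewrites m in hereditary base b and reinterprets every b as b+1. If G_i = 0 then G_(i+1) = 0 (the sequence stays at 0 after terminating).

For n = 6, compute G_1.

[0] 6 ≡ 5 + 1 (base 5). Lift 6: 7. −1: 6.
[1] 6 ≡ 6 (base 6). Lift 7: 7. −1: 6.

6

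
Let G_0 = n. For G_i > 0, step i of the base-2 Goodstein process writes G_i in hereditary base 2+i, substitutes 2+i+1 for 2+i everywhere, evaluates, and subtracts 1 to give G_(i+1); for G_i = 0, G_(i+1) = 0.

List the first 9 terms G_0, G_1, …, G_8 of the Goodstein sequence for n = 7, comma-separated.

base 2: 7 = 2^2 + 2 + 1; at 3: 3^3 + 3 + 1 = 31; next = 30
base 3: 30 = 3^3 + 3; at 4: 4^4 + 4 = 260; next = 259
base 4: 259 = 4^4 + 3; at 5: 5^5 + 3 = 3128; next = 3127
base 5: 3127 = 5^5 + 2; at 6: 6^6 + 2 = 46658; next = 46657
base 6: 46657 = 6^6 + 1; at 7: 7^7 + 1 = 823544; next = 823543
base 7: 823543 = 7^7; at 8: 8^8 = 16777216; next = 16777215
base 8: 16777215 = 7·8^7 + 7·8^6 + 7·8^5 + 7·8^4 + 7·8^3 + 7·8^2 + 7·8 + 7; at 9: 7·9^7 + 7·9^6 + 7·9^5 + 7·9^4 + 7·9^3 + 7·9^2 + 7·9 + 7 = 37665880; next = 37665879
base 9: 37665879 = 7·9^7 + 7·9^6 + 7·9^5 + 7·9^4 + 7·9^3 + 7·9^2 + 7·9 + 6; at 10: 7·10^7 + 7·10^6 + 7·10^5 + 7·10^4 + 7·10^3 + 7·10^2 + 7·10 + 6 = 77777776; next = 77777775

7, 30, 259, 3127, 46657, 823543, 16777215, 37665879, 77777775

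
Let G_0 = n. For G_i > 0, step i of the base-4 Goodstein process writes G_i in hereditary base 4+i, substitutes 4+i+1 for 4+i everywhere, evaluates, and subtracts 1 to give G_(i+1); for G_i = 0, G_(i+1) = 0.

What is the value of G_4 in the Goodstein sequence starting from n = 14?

21

step 0: 14 = 3·4 + 2; sub 5 for 4: 3·5 + 2; = 17; G_1 = 17−1 = 16
step 1: 16 = 3·5 + 1; sub 6 for 5: 3·6 + 1; = 19; G_2 = 19−1 = 18
step 2: 18 = 3·6; sub 7 for 6: 3·7; = 21; G_3 = 21−1 = 20
step 3: 20 = 2·7 + 6; sub 8 for 7: 2·8 + 6; = 22; G_4 = 22−1 = 21
step 4: 21 = 2·8 + 5; sub 9 for 8: 2·9 + 5; = 23; G_5 = 23−1 = 22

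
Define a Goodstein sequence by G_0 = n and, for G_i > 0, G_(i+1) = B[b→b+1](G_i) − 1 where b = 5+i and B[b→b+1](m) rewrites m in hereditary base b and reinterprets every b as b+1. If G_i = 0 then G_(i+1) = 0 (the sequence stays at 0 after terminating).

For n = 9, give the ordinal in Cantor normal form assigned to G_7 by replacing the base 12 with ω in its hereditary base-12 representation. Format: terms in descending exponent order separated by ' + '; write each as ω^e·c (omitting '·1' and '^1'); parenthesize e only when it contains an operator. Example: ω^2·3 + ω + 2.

G_0 = 9. HB_5(9) = 5 + 4. Bump = 10. G_1 = 9.
G_1 = 9. HB_6(9) = 6 + 3. Bump = 10. G_2 = 9.
G_2 = 9. HB_7(9) = 7 + 2. Bump = 10. G_3 = 9.
G_3 = 9. HB_8(9) = 8 + 1. Bump = 10. G_4 = 9.
G_4 = 9. HB_9(9) = 9. Bump = 10. G_5 = 9.
G_5 = 9. HB_10(9) = 9. Bump = 9. G_6 = 8.
G_6 = 8. HB_11(8) = 8. Bump = 8. G_7 = 7.

7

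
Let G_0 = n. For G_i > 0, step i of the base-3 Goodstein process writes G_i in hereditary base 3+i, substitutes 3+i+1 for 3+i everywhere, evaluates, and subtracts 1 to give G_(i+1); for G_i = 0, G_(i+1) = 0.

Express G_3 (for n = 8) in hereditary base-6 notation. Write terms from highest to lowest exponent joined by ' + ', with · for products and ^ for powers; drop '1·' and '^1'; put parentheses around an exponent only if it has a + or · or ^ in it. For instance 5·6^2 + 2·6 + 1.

base 3: 8 = 2·3 + 2; at 4: 2·4 + 2 = 10; next = 9
base 4: 9 = 2·4 + 1; at 5: 2·5 + 1 = 11; next = 10
base 5: 10 = 2·5; at 6: 2·6 = 12; next = 11
base 6: 11 = 6 + 5; at 7: 7 + 5 = 12; next = 11

6 + 5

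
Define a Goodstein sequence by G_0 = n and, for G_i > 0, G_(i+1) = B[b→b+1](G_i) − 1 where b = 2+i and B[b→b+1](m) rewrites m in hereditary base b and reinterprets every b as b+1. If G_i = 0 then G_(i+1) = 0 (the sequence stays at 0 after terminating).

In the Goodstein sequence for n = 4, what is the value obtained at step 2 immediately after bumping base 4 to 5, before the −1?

61

G_0=4  [base 2] 2^2  →[2↦3]→  3^3 = 27  −1 ⇒ G_1=26
G_1=26  [base 3] 2·3^2 + 2·3 + 2  →[3↦4]→  2·4^2 + 2·4 + 2 = 42  −1 ⇒ G_2=41
G_2=41  [base 4] 2·4^2 + 2·4 + 1  →[4↦5]→  2·5^2 + 2·5 + 1 = 61  −1 ⇒ G_3=60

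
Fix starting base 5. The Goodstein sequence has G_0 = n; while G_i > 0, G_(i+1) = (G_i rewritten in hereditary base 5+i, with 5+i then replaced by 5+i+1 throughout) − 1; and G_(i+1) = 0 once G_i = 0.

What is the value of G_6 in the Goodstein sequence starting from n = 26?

68

base 5: 26 = 5^2 + 1; at 6: 6^2 + 1 = 37; next = 36
base 6: 36 = 6^2; at 7: 7^2 = 49; next = 48
base 7: 48 = 6·7 + 6; at 8: 6·8 + 6 = 54; next = 53
base 8: 53 = 6·8 + 5; at 9: 6·9 + 5 = 59; next = 58
base 9: 58 = 6·9 + 4; at 10: 6·10 + 4 = 64; next = 63
base 10: 63 = 6·10 + 3; at 11: 6·11 + 3 = 69; next = 68
base 11: 68 = 6·11 + 2; at 12: 6·12 + 2 = 74; next = 73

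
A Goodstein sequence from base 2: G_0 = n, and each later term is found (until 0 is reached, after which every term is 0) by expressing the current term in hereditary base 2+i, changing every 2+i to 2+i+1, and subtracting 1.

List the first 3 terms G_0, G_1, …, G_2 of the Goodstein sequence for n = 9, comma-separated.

base 2: 9 = 2^(2 + 1) + 1; at 3: 3^(3 + 1) + 1 = 82; next = 81
base 3: 81 = 3^(3 + 1); at 4: 4^(4 + 1) = 1024; next = 1023

9, 81, 1023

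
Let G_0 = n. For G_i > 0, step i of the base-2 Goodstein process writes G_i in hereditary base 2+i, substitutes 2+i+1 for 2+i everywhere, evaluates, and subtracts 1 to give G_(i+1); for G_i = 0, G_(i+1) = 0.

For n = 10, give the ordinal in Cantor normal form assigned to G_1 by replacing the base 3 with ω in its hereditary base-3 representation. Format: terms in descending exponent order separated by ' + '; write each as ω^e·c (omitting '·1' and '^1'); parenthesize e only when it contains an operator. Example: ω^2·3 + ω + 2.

ω^(ω + 1) + 2

step 0: 10 = 2^(2 + 1) + 2; sub 3 for 2: 3^(3 + 1) + 3; = 84; G_1 = 84−1 = 83
step 1: 83 = 3^(3 + 1) + 2; sub 4 for 3: 4^(4 + 1) + 2; = 1026; G_2 = 1026−1 = 1025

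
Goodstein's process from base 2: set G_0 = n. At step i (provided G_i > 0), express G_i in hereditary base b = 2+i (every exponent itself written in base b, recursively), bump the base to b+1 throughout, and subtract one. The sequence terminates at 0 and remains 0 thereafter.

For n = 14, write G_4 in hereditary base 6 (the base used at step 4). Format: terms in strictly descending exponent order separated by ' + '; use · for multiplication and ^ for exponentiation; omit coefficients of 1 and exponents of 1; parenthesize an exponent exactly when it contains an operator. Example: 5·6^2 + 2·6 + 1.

[0] 14 ≡ 2^(2 + 1) + 2^2 + 2 (base 2). Lift 3: 111. −1: 110.
[1] 110 ≡ 3^(3 + 1) + 3^3 + 2 (base 3). Lift 4: 1282. −1: 1281.
[2] 1281 ≡ 4^(4 + 1) + 4^4 + 1 (base 4). Lift 5: 18751. −1: 18750.
[3] 18750 ≡ 5^(5 + 1) + 5^5 (base 5). Lift 6: 326592. −1: 326591.
[4] 326591 ≡ 6^(6 + 1) + 5·6^5 + 5·6^4 + 5·6^3 + 5·6^2 + 5·6 + 5 (base 6). Lift 7: 5862841. −1: 5862840.

6^(6 + 1) + 5·6^5 + 5·6^4 + 5·6^3 + 5·6^2 + 5·6 + 5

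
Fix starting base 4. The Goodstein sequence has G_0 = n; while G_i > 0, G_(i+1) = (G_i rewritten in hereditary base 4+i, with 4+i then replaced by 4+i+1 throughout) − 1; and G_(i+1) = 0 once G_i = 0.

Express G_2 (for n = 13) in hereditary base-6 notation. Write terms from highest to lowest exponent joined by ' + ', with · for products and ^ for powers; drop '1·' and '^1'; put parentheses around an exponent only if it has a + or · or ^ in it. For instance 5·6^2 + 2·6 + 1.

G_0 = 13. HB_4(13) = 3·4 + 1. Bump = 16. G_1 = 15.
G_1 = 15. HB_5(15) = 3·5. Bump = 18. G_2 = 17.

2·6 + 5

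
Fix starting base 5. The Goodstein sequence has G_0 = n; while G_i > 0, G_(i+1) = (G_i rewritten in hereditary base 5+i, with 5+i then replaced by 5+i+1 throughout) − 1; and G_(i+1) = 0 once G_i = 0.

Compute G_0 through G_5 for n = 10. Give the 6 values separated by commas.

10, 11, 11, 11, 11, 11

i=0: 10 = 2·5 (b=5); 5→6: 2·6 = 12; 12−1 = 11
i=1: 11 = 6 + 5 (b=6); 6→7: 7 + 5 = 12; 12−1 = 11
i=2: 11 = 7 + 4 (b=7); 7→8: 8 + 4 = 12; 12−1 = 11
i=3: 11 = 8 + 3 (b=8); 8→9: 9 + 3 = 12; 12−1 = 11
i=4: 11 = 9 + 2 (b=9); 9→10: 10 + 2 = 12; 12−1 = 11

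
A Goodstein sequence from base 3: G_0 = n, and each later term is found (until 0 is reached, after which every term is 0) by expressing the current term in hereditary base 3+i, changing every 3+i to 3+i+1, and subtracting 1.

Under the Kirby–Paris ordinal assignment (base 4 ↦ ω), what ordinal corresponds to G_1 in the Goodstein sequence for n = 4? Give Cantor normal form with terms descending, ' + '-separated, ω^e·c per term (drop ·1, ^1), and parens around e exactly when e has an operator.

(0) 4|_3 = 3 + 1 ↦ 4 + 1|_4 = 5 ⇒ 4
(1) 4|_4 = 4 ↦ 5|_5 = 5 ⇒ 4

ω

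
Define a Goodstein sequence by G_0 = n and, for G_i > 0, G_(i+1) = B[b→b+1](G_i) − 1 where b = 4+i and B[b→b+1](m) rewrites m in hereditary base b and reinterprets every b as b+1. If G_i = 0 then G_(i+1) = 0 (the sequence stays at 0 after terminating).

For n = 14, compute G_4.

21

G_0=14  [base 4] 3·4 + 2  →[4↦5]→  3·5 + 2 = 17  −1 ⇒ G_1=16
G_1=16  [base 5] 3·5 + 1  →[5↦6]→  3·6 + 1 = 19  −1 ⇒ G_2=18
G_2=18  [base 6] 3·6  →[6↦7]→  3·7 = 21  −1 ⇒ G_3=20
G_3=20  [base 7] 2·7 + 6  →[7↦8]→  2·8 + 6 = 22  −1 ⇒ G_4=21
G_4=21  [base 8] 2·8 + 5  →[8↦9]→  2·9 + 5 = 23  −1 ⇒ G_5=22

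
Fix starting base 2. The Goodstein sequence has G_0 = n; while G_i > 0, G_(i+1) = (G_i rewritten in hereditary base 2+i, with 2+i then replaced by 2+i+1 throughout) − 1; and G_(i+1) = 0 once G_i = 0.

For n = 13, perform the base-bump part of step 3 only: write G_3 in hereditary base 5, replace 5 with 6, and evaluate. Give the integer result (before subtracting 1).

280712

G_0 = 13. HB_2(13) = 2^(2 + 1) + 2^2 + 1. Bump = 109. G_1 = 108.
G_1 = 108. HB_3(108) = 3^(3 + 1) + 3^3. Bump = 1280. G_2 = 1279.
G_2 = 1279. HB_4(1279) = 4^(4 + 1) + 3·4^3 + 3·4^2 + 3·4 + 3. Bump = 16093. G_3 = 16092.
G_3 = 16092. HB_5(16092) = 5^(5 + 1) + 3·5^3 + 3·5^2 + 3·5 + 2. Bump = 280712. G_4 = 280711.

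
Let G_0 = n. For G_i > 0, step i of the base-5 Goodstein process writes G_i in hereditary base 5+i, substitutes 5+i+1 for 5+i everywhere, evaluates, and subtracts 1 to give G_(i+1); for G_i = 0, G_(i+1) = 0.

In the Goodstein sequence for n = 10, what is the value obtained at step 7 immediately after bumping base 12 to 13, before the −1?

(0) 10|_5 = 2·5 ↦ 2·6|_6 = 12 ⇒ 11
(1) 11|_6 = 6 + 5 ↦ 7 + 5|_7 = 12 ⇒ 11
(2) 11|_7 = 7 + 4 ↦ 8 + 4|_8 = 12 ⇒ 11
(3) 11|_8 = 8 + 3 ↦ 9 + 3|_9 = 12 ⇒ 11
(4) 11|_9 = 9 + 2 ↦ 10 + 2|_10 = 12 ⇒ 11
(5) 11|_10 = 10 + 1 ↦ 11 + 1|_11 = 12 ⇒ 11
(6) 11|_11 = 11 ↦ 12|_12 = 12 ⇒ 11

11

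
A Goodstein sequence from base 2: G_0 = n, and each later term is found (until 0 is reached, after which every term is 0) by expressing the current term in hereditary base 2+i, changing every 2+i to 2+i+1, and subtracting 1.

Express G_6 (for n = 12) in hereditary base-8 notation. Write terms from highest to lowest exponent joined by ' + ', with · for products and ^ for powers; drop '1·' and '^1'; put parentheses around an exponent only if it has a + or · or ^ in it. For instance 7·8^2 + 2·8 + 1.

8^(8 + 1) + 2·8^2 + 8 + 3

(0) 12|_2 = 2^(2 + 1) + 2^2 ↦ 3^(3 + 1) + 3^3|_3 = 108 ⇒ 107
(1) 107|_3 = 3^(3 + 1) + 2·3^2 + 2·3 + 2 ↦ 4^(4 + 1) + 2·4^2 + 2·4 + 2|_4 = 1066 ⇒ 1065
(2) 1065|_4 = 4^(4 + 1) + 2·4^2 + 2·4 + 1 ↦ 5^(5 + 1) + 2·5^2 + 2·5 + 1|_5 = 15686 ⇒ 15685
(3) 15685|_5 = 5^(5 + 1) + 2·5^2 + 2·5 ↦ 6^(6 + 1) + 2·6^2 + 2·6|_6 = 280020 ⇒ 280019
(4) 280019|_6 = 6^(6 + 1) + 2·6^2 + 6 + 5 ↦ 7^(7 + 1) + 2·7^2 + 7 + 5|_7 = 5764911 ⇒ 5764910
(5) 5764910|_7 = 7^(7 + 1) + 2·7^2 + 7 + 4 ↦ 8^(8 + 1) + 2·8^2 + 8 + 4|_8 = 134217868 ⇒ 134217867
(6) 134217867|_8 = 8^(8 + 1) + 2·8^2 + 8 + 3 ↦ 9^(9 + 1) + 2·9^2 + 9 + 3|_9 = 3486784575 ⇒ 3486784574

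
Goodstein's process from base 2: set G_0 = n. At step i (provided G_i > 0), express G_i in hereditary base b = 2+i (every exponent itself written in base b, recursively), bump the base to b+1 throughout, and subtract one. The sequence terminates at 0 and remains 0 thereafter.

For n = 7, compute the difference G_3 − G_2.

2868

[0] 7 ≡ 2^2 + 2 + 1 (base 2). Lift 3: 31. −1: 30.
[1] 30 ≡ 3^3 + 3 (base 3). Lift 4: 260. −1: 259.
[2] 259 ≡ 4^4 + 3 (base 4). Lift 5: 3128. −1: 3127.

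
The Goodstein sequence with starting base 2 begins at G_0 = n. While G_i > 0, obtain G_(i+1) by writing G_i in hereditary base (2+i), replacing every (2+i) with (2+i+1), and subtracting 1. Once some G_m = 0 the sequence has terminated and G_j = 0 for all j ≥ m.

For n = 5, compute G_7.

2454

step 0: 5 = 2^2 + 1; sub 3 for 2: 3^3 + 1; = 28; G_1 = 28−1 = 27
step 1: 27 = 3^3; sub 4 for 3: 4^4; = 256; G_2 = 256−1 = 255
step 2: 255 = 3·4^3 + 3·4^2 + 3·4 + 3; sub 5 for 4: 3·5^3 + 3·5^2 + 3·5 + 3; = 468; G_3 = 468−1 = 467
step 3: 467 = 3·5^3 + 3·5^2 + 3·5 + 2; sub 6 for 5: 3·6^3 + 3·6^2 + 3·6 + 2; = 776; G_4 = 776−1 = 775
step 4: 775 = 3·6^3 + 3·6^2 + 3·6 + 1; sub 7 for 6: 3·7^3 + 3·7^2 + 3·7 + 1; = 1198; G_5 = 1198−1 = 1197
step 5: 1197 = 3·7^3 + 3·7^2 + 3·7; sub 8 for 7: 3·8^3 + 3·8^2 + 3·8; = 1752; G_6 = 1752−1 = 1751
step 6: 1751 = 3·8^3 + 3·8^2 + 2·8 + 7; sub 9 for 8: 3·9^3 + 3·9^2 + 2·9 + 7; = 2455; G_7 = 2455−1 = 2454
step 7: 2454 = 3·9^3 + 3·9^2 + 2·9 + 6; sub 10 for 9: 3·10^3 + 3·10^2 + 2·10 + 6; = 3326; G_8 = 3326−1 = 3325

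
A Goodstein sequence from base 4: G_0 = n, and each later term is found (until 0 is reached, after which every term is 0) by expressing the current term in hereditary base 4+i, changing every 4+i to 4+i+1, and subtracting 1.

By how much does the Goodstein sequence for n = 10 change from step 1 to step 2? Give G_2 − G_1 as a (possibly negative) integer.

i=0: 10 = 2·4 + 2 (b=4); 4→5: 2·5 + 2 = 12; 12−1 = 11
i=1: 11 = 2·5 + 1 (b=5); 5→6: 2·6 + 1 = 13; 13−1 = 12

1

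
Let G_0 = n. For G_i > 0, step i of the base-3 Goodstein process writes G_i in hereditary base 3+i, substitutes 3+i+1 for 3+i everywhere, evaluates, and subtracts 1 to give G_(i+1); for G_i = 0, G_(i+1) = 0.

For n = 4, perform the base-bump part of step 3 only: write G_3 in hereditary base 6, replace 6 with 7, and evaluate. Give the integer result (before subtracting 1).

3

G_0=4  [base 3] 3 + 1  →[3↦4]→  4 + 1 = 5  −1 ⇒ G_1=4
G_1=4  [base 4] 4  →[4↦5]→  5 = 5  −1 ⇒ G_2=4
G_2=4  [base 5] 4  →[5↦6]→  4 = 4  −1 ⇒ G_3=3
G_3=3  [base 6] 3  →[6↦7]→  3 = 3  −1 ⇒ G_4=2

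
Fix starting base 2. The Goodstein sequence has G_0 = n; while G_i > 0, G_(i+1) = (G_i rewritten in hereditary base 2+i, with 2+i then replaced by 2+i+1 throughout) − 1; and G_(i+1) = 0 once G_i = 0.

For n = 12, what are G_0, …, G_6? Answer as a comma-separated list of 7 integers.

i=0: 12 = 2^(2 + 1) + 2^2 (b=2); 2→3: 3^(3 + 1) + 3^3 = 108; 108−1 = 107
i=1: 107 = 3^(3 + 1) + 2·3^2 + 2·3 + 2 (b=3); 3→4: 4^(4 + 1) + 2·4^2 + 2·4 + 2 = 1066; 1066−1 = 1065
i=2: 1065 = 4^(4 + 1) + 2·4^2 + 2·4 + 1 (b=4); 4→5: 5^(5 + 1) + 2·5^2 + 2·5 + 1 = 15686; 15686−1 = 15685
i=3: 15685 = 5^(5 + 1) + 2·5^2 + 2·5 (b=5); 5→6: 6^(6 + 1) + 2·6^2 + 2·6 = 280020; 280020−1 = 280019
i=4: 280019 = 6^(6 + 1) + 2·6^2 + 6 + 5 (b=6); 6→7: 7^(7 + 1) + 2·7^2 + 7 + 5 = 5764911; 5764911−1 = 5764910
i=5: 5764910 = 7^(7 + 1) + 2·7^2 + 7 + 4 (b=7); 7→8: 8^(8 + 1) + 2·8^2 + 8 + 4 = 134217868; 134217868−1 = 134217867

12, 107, 1065, 15685, 280019, 5764910, 134217867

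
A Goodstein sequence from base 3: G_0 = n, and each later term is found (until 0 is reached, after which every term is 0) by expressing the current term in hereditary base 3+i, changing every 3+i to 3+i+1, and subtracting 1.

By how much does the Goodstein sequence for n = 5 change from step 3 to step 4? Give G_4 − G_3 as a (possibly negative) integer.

[0] 5 ≡ 3 + 2 (base 3). Lift 4: 6. −1: 5.
[1] 5 ≡ 4 + 1 (base 4). Lift 5: 6. −1: 5.
[2] 5 ≡ 5 (base 5). Lift 6: 6. −1: 5.
[3] 5 ≡ 5 (base 6). Lift 7: 5. −1: 4.

-1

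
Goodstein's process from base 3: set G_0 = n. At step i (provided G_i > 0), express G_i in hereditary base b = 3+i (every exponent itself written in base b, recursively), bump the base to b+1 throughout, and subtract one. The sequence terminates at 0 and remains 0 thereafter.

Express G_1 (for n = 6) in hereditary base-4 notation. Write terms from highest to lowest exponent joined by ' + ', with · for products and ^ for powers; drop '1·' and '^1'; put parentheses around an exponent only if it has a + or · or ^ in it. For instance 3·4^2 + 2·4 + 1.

(0) 6|_3 = 2·3 ↦ 2·4|_4 = 8 ⇒ 7
(1) 7|_4 = 4 + 3 ↦ 5 + 3|_5 = 8 ⇒ 7

4 + 3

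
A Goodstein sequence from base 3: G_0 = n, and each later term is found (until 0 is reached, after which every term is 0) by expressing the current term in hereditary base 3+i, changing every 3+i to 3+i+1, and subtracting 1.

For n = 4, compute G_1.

4

base 3: 4 = 3 + 1; at 4: 4 + 1 = 5; next = 4
base 4: 4 = 4; at 5: 5 = 5; next = 4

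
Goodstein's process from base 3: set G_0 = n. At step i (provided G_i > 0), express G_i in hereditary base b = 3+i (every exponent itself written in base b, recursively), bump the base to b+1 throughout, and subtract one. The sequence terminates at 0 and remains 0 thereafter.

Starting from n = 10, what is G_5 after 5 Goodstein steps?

step 0: 10 = 3^2 + 1; sub 4 for 3: 4^2 + 1; = 17; G_1 = 17−1 = 16
step 1: 16 = 4^2; sub 5 for 4: 5^2; = 25; G_2 = 25−1 = 24
step 2: 24 = 4·5 + 4; sub 6 for 5: 4·6 + 4; = 28; G_3 = 28−1 = 27
step 3: 27 = 4·6 + 3; sub 7 for 6: 4·7 + 3; = 31; G_4 = 31−1 = 30
step 4: 30 = 4·7 + 2; sub 8 for 7: 4·8 + 2; = 34; G_5 = 34−1 = 33
step 5: 33 = 4·8 + 1; sub 9 for 8: 4·9 + 1; = 37; G_6 = 37−1 = 36

33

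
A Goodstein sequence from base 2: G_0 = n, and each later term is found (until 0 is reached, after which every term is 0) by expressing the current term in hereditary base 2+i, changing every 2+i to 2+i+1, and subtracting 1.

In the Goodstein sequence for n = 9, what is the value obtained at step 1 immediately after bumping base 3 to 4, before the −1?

9 —HB2→ 2^(2 + 1) + 1 —bump→ 3^(3 + 1) + 1 = 82 —(−1)→ 81
81 —HB3→ 3^(3 + 1) —bump→ 4^(4 + 1) = 1024 —(−1)→ 1023

1024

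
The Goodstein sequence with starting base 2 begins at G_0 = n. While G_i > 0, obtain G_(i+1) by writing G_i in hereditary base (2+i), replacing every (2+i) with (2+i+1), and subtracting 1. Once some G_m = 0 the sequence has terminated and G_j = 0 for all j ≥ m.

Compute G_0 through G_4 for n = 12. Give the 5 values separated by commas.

step 0: 12 = 2^(2 + 1) + 2^2; sub 3 for 2: 3^(3 + 1) + 3^3; = 108; G_1 = 108−1 = 107
step 1: 107 = 3^(3 + 1) + 2·3^2 + 2·3 + 2; sub 4 for 3: 4^(4 + 1) + 2·4^2 + 2·4 + 2; = 1066; G_2 = 1066−1 = 1065
step 2: 1065 = 4^(4 + 1) + 2·4^2 + 2·4 + 1; sub 5 for 4: 5^(5 + 1) + 2·5^2 + 2·5 + 1; = 15686; G_3 = 15686−1 = 15685
step 3: 15685 = 5^(5 + 1) + 2·5^2 + 2·5; sub 6 for 5: 6^(6 + 1) + 2·6^2 + 2·6; = 280020; G_4 = 280020−1 = 280019

12, 107, 1065, 15685, 280019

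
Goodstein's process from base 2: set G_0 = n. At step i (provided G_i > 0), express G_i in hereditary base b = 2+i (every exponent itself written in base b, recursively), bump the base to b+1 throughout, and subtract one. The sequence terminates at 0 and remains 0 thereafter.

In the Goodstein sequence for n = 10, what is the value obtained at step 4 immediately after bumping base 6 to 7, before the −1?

G_0 = 10. HB_2(10) = 2^(2 + 1) + 2. Bump = 84. G_1 = 83.
G_1 = 83. HB_3(83) = 3^(3 + 1) + 2. Bump = 1026. G_2 = 1025.
G_2 = 1025. HB_4(1025) = 4^(4 + 1) + 1. Bump = 15626. G_3 = 15625.
G_3 = 15625. HB_5(15625) = 5^(5 + 1). Bump = 279936. G_4 = 279935.
G_4 = 279935. HB_6(279935) = 5·6^6 + 5·6^5 + 5·6^4 + 5·6^3 + 5·6^2 + 5·6 + 5. Bump = 4215755. G_5 = 4215754.

4215755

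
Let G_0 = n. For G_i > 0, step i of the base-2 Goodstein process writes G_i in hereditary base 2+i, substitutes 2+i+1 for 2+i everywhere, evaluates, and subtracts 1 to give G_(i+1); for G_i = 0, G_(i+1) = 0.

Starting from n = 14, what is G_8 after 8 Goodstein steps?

step 0: 14 = 2^(2 + 1) + 2^2 + 2; sub 3 for 2: 3^(3 + 1) + 3^3 + 3; = 111; G_1 = 111−1 = 110
step 1: 110 = 3^(3 + 1) + 3^3 + 2; sub 4 for 3: 4^(4 + 1) + 4^4 + 2; = 1282; G_2 = 1282−1 = 1281
step 2: 1281 = 4^(4 + 1) + 4^4 + 1; sub 5 for 4: 5^(5 + 1) + 5^5 + 1; = 18751; G_3 = 18751−1 = 18750
step 3: 18750 = 5^(5 + 1) + 5^5; sub 6 for 5: 6^(6 + 1) + 6^6; = 326592; G_4 = 326592−1 = 326591
step 4: 326591 = 6^(6 + 1) + 5·6^5 + 5·6^4 + 5·6^3 + 5·6^2 + 5·6 + 5; sub 7 for 6: 7^(7 + 1) + 5·7^5 + 5·7^4 + 5·7^3 + 5·7^2 + 5·7 + 5; = 5862841; G_5 = 5862841−1 = 5862840
step 5: 5862840 = 7^(7 + 1) + 5·7^5 + 5·7^4 + 5·7^3 + 5·7^2 + 5·7 + 4; sub 8 for 7: 8^(8 + 1) + 5·8^5 + 5·8^4 + 5·8^3 + 5·8^2 + 5·8 + 4; = 134404972; G_6 = 134404972−1 = 134404971
step 6: 134404971 = 8^(8 + 1) + 5·8^5 + 5·8^4 + 5·8^3 + 5·8^2 + 5·8 + 3; sub 9 for 8: 9^(9 + 1) + 5·9^5 + 5·9^4 + 5·9^3 + 5·9^2 + 5·9 + 3; = 3487116549; G_7 = 3487116549−1 = 3487116548
step 7: 3487116548 = 9^(9 + 1) + 5·9^5 + 5·9^4 + 5·9^3 + 5·9^2 + 5·9 + 2; sub 10 for 9: 10^(10 + 1) + 5·10^5 + 5·10^4 + 5·10^3 + 5·10^2 + 5·10 + 2; = 100000555552; G_8 = 100000555552−1 = 100000555551
step 8: 100000555551 = 10^(10 + 1) + 5·10^5 + 5·10^4 + 5·10^3 + 5·10^2 + 5·10 + 1; sub 11 for 10: 11^(11 + 1) + 5·11^5 + 5·11^4 + 5·11^3 + 5·11^2 + 5·11 + 1; = 3138429262497; G_9 = 3138429262497−1 = 3138429262496

100000555551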